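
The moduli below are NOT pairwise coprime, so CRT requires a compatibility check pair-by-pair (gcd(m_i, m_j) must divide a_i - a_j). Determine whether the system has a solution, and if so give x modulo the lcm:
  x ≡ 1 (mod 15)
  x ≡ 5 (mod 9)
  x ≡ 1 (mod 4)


Moduli 15, 9, 4 are not pairwise coprime, so CRT works modulo lcm(m_i) when all pairwise compatibility conditions hold.
Pairwise compatibility: gcd(m_i, m_j) must divide a_i - a_j for every pair.
Merge one congruence at a time:
  Start: x ≡ 1 (mod 15).
  Combine with x ≡ 5 (mod 9): gcd(15, 9) = 3, and 5 - 1 = 4 is NOT divisible by 3.
    ⇒ system is inconsistent (no integer solution).

No solution (the system is inconsistent).


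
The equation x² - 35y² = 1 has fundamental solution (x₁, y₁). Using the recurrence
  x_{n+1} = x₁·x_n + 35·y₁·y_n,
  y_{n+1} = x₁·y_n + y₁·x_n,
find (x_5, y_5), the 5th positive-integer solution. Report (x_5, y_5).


Step 1: Find the fundamental solution (x₁, y₁) of x² - 35y² = 1.
  Expand √35 as a continued fraction. a₀ = ⌊√35⌋ = 5; iterate m_{k+1} = d_k·a_k − m_k, d_{k+1} = (35 − m_{k+1}²)/d_k, a_{k+1} = ⌊(a₀ + m_{k+1})/d_{k+1}⌋ (starting m₀ = 0, d₀ = 1), with convergents p_k = a_k·p_{k-1} + p_{k-2}, q_k = a_k·q_{k-1} + q_{k-2} (p₋₁ = 1, q₋₁ = 0):
  k = 0: a₀ = 5; p₀/q₀ = 5/1; p₀² − 35·q₀² = 25 − 35 = -10.
  k = 1: m = 5, d = 10, a = ⌊(5 + 5)/10⌋ = 1; p/q = (1·5 + 1)/(1·1 + 0) = 6/1; p² − 35·q² = 36 − 35 = 1.
  The first convergent with p² − 35·q² = 1 gives the fundamental solution (x₁, y₁) = (6, 1).
Step 2: Apply the recurrence (x_{n+1}, y_{n+1}) = (x₁x_n + 35y₁y_n, x₁y_n + y₁x_n) repeatedly.
  From (x_1, y_1) = (6, 1): x_2 = 6·6 + 35·1·1 = 71; y_2 = 6·1 + 1·6 = 12.
  From (x_2, y_2) = (71, 12): x_3 = 6·71 + 35·1·12 = 846; y_3 = 6·12 + 1·71 = 143.
  From (x_3, y_3) = (846, 143): x_4 = 6·846 + 35·1·143 = 10081; y_4 = 6·143 + 1·846 = 1704.
  From (x_4, y_4) = (10081, 1704): x_5 = 6·10081 + 35·1·1704 = 120126; y_5 = 6·1704 + 1·10081 = 20305.
Step 3: Verify x_5² - 35·y_5² = 14430255876 - 14430255875 = 1 (should be 1). ✓

(x_1, y_1) = (6, 1); (x_5, y_5) = (120126, 20305).


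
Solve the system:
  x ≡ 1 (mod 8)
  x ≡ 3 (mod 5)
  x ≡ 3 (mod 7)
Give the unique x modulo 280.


Moduli 8, 5, 7 are pairwise coprime; by CRT there is a unique solution modulo M = 8 · 5 · 7 = 280.
Solve pairwise, accumulating the modulus:
  Start with x ≡ 1 (mod 8).
  Combine with x ≡ 3 (mod 5): since gcd(8, 5) = 1, we get a unique residue mod 40.
    Write x = 1 + 8·t and substitute into x ≡ 3 (mod 5): 8·t ≡ 3 − 1 = 2 (mod 5).
    Reduce coefficients mod 5: 3·t ≡ 2 (mod 5).
    The inverse of 3 mod 5 is 2 (since 3·2 = 6 = 1·5 + 1), so t ≡ 2·2 = 4 ≡ 4 (mod 5).
    Then x = 1 + 8·4 = 33, valid modulo lcm(8, 5) = 40: x ≡ 33 (mod 40).
  Combine with x ≡ 3 (mod 7): since gcd(40, 7) = 1, we get a unique residue mod 280.
    Write x = 33 + 40·t and substitute into x ≡ 3 (mod 7): 40·t ≡ 3 − 33 = -30 (mod 7).
    Reduce coefficients mod 7: 5·t ≡ 5 (mod 7).
    The inverse of 5 mod 7 is 3 (since 5·3 = 15 = 2·7 + 1), so t ≡ 3·5 = 15 ≡ 1 (mod 7).
    Then x = 33 + 40·1 = 73, valid modulo lcm(40, 7) = 280: x ≡ 73 (mod 280).
Verify: 73 mod 8 = 1 ✓, 73 mod 5 = 3 ✓, 73 mod 7 = 3 ✓.

x ≡ 73 (mod 280).


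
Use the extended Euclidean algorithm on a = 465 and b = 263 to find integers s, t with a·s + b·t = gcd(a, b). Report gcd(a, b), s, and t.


Euclidean algorithm on (465, 263) — divide until remainder is 0:
  465 = 1 · 263 + 202
  263 = 1 · 202 + 61
  202 = 3 · 61 + 19
  61 = 3 · 19 + 4
  19 = 4 · 4 + 3
  4 = 1 · 3 + 1
  3 = 3 · 1 + 0
gcd(465, 263) = 1.
Track Bezout coefficients alongside the remainders: start with r₀ = 465 = a·1 + b·0 (s = 1, t = 0) and r₁ = 263 = a·0 + b·1 (s = 0, t = 1); each new remainder r_{k+1} = r_{k-1} − q_k·r_k inherits s_{k+1} = s_{k-1} − q_k·s_k, t_{k+1} = t_{k-1} − q_k·t_k, so r_k = a·s_k + b·t_k at every step:
  q = 1: r = 202, s = 1 − 1·0 = 1, t = 0 − 1·1 = -1  (check: 465·1 + 263·(-1) = 202)
  q = 1: r = 61, s = 0 − 1·1 = -1, t = 1 − 1·(-1) = 2  (check: 465·(-1) + 263·2 = 61)
  q = 3: r = 19, s = 1 − 3·(-1) = 4, t = -1 − 3·2 = -7  (check: 465·4 + 263·(-7) = 19)
  q = 3: r = 4, s = -1 − 3·4 = -13, t = 2 − 3·(-7) = 23  (check: 465·(-13) + 263·23 = 4)
  q = 4: r = 3, s = 4 − 4·(-13) = 56, t = -7 − 4·23 = -99  (check: 465·56 + 263·(-99) = 3)
  q = 1: r = 1, s = -13 − 1·56 = -69, t = 23 − 1·(-99) = 122  (check: 465·(-69) + 263·122 = 1)
The row with r = 1 (the gcd) gives the Bezout coefficients s = -69, t = 122.
Result: 465 · (-69) + 263 · (122) = 1.

gcd(465, 263) = 1; s = -69, t = 122 (check: 465·(-69) + 263·122 = 1).


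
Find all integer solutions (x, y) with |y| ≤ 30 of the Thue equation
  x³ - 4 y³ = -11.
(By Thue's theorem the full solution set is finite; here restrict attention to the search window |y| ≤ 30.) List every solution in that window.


The equation is x³ - 4y³ = -11. For fixed y, x³ = 4·y³ − 11, so a solution requires the RHS to be a perfect cube.
Strategy: iterate y from -30 to 30, compute RHS = 4·y³ − 11, and check whether it is a (positive or negative) perfect cube.
Check small values of y:
  y = 0: RHS = -11 is not a perfect cube.
  y = 1: RHS = -7 is not a perfect cube.
  y = -1: RHS = -15 is not a perfect cube.
  y = 2: RHS = 21 is not a perfect cube.
  y = -2: RHS = -43 is not a perfect cube.
  y = 3: RHS = 97 is not a perfect cube.
  y = -3: RHS = -119 is not a perfect cube.
Continuing the search up to |y| = 30 finds no solutions either.
No (x, y) in the scanned range satisfies the equation.

No integer solutions with |y| ≤ 30.


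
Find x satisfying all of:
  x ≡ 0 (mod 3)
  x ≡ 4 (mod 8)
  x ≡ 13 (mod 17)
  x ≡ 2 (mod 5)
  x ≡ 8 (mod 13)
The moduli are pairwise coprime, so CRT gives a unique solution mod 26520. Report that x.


Product of moduli M = 3 · 8 · 17 · 5 · 13 = 26520.
Merge one congruence at a time:
  Start: x ≡ 0 (mod 3).
  Combine with x ≡ 4 (mod 8); new modulus lcm = 24.
    Write x = 0 + 3·t and substitute into x ≡ 4 (mod 8): 3·t ≡ 4 − 0 = 4 (mod 8).
    The inverse of 3 mod 8 is 3 (since 3·3 = 9 = 1·8 + 1), so t ≡ 3·4 = 12 ≡ 4 (mod 8).
    Then x = 0 + 3·4 = 12, valid modulo lcm(3, 8) = 24: x ≡ 12 (mod 24).
  Combine with x ≡ 13 (mod 17); new modulus lcm = 408.
    Write x = 12 + 24·t and substitute into x ≡ 13 (mod 17): 24·t ≡ 13 − 12 = 1 (mod 17).
    Reduce coefficients mod 17: 7·t ≡ 1 (mod 17).
    The inverse of 7 mod 17 is 5 (since 7·5 = 35 = 2·17 + 1), so t ≡ 5·1 = 5 ≡ 5 (mod 17).
    Then x = 12 + 24·5 = 132, valid modulo lcm(24, 17) = 408: x ≡ 132 (mod 408).
  Combine with x ≡ 2 (mod 5); new modulus lcm = 2040.
    Write x = 132 + 408·t and substitute into x ≡ 2 (mod 5): 408·t ≡ 2 − 132 = -130 (mod 5).
    Reduce coefficients mod 5: 3·t ≡ 0 (mod 5).
    The inverse of 3 mod 5 is 2 (since 3·2 = 6 = 1·5 + 1), so t ≡ 2·0 = 0 ≡ 0 (mod 5).
    Then x = 132 + 408·0 = 132, valid modulo lcm(408, 5) = 2040: x ≡ 132 (mod 2040).
  Combine with x ≡ 8 (mod 13); new modulus lcm = 26520.
    Write x = 132 + 2040·t and substitute into x ≡ 8 (mod 13): 2040·t ≡ 8 − 132 = -124 (mod 13).
    Reduce coefficients mod 13: 12·t ≡ 6 (mod 13).
    The inverse of 12 mod 13 is 12 (since 12·12 = 144 = 11·13 + 1), so t ≡ 12·6 = 72 ≡ 7 (mod 13).
    Then x = 132 + 2040·7 = 14412, valid modulo lcm(2040, 13) = 26520: x ≡ 14412 (mod 26520).
Verify against each original: 14412 mod 3 = 0, 14412 mod 8 = 4, 14412 mod 17 = 13, 14412 mod 5 = 2, 14412 mod 13 = 8.

x ≡ 14412 (mod 26520).


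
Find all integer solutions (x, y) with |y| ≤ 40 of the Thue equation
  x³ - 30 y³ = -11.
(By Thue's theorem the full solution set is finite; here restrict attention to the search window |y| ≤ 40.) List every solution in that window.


The equation is x³ - 30y³ = -11. For fixed y, x³ = 30·y³ − 11, so a solution requires the RHS to be a perfect cube.
Strategy: iterate y from -40 to 40, compute RHS = 30·y³ − 11, and check whether it is a (positive or negative) perfect cube.
Check small values of y:
  y = 0: RHS = -11 is not a perfect cube.
  y = 1: RHS = 19 is not a perfect cube.
  y = -1: RHS = -41 is not a perfect cube.
  y = 2: RHS = 229 is not a perfect cube.
  y = -2: RHS = -251 is not a perfect cube.
  y = 3: RHS = 799 is not a perfect cube.
  y = -3: RHS = -821 is not a perfect cube.
Continuing the search up to |y| = 40 finds no solutions either.
No (x, y) in the scanned range satisfies the equation.

No integer solutions with |y| ≤ 40.


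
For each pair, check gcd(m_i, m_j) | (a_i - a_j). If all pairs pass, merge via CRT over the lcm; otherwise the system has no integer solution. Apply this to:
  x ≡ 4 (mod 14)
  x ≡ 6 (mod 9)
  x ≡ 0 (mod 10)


Moduli 14, 9, 10 are not pairwise coprime, so CRT works modulo lcm(m_i) when all pairwise compatibility conditions hold.
Pairwise compatibility: gcd(m_i, m_j) must divide a_i - a_j for every pair.
Merge one congruence at a time:
  Start: x ≡ 4 (mod 14).
  Combine with x ≡ 6 (mod 9): gcd(14, 9) = 1; 6 - 4 = 2, which IS divisible by 1, so compatible.
    Write x = 4 + 14·t and substitute into x ≡ 6 (mod 9): 14·t ≡ 6 − 4 = 2 (mod 9).
    Reduce coefficients mod 9: 5·t ≡ 2 (mod 9).
    The inverse of 5 mod 9 is 2 (since 5·2 = 10 = 1·9 + 1), so t ≡ 2·2 = 4 ≡ 4 (mod 9).
    Then x = 4 + 14·4 = 60, valid modulo lcm(14, 9) = 126: x ≡ 60 (mod 126).
  Combine with x ≡ 0 (mod 10): gcd(126, 10) = 2; 0 - 60 = -60, which IS divisible by 2, so compatible.
    Write x = 60 + 126·t and substitute into x ≡ 0 (mod 10): 126·t ≡ 0 − 60 = -60 (mod 10).
    Divide the congruence (and modulus) by g = 2: 63·t ≡ -30 (mod 5).
    Reduce coefficients mod 5: 3·t ≡ 0 (mod 5).
    The inverse of 3 mod 5 is 2 (since 3·2 = 6 = 1·5 + 1), so t ≡ 2·0 = 0 ≡ 0 (mod 5).
    Then x = 60 + 126·0 = 60, valid modulo lcm(126, 10) = 630: x ≡ 60 (mod 630).
Verify: 60 mod 14 = 4, 60 mod 9 = 6, 60 mod 10 = 0.

x ≡ 60 (mod 630).


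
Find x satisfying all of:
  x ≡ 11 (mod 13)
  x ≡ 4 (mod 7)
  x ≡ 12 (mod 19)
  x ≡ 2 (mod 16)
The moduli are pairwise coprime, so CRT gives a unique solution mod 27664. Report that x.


Product of moduli M = 13 · 7 · 19 · 16 = 27664.
Merge one congruence at a time:
  Start: x ≡ 11 (mod 13).
  Combine with x ≡ 4 (mod 7); new modulus lcm = 91.
    Write x = 11 + 13·t and substitute into x ≡ 4 (mod 7): 13·t ≡ 4 − 11 = -7 (mod 7).
    Reduce coefficients mod 7: 6·t ≡ 0 (mod 7).
    The inverse of 6 mod 7 is 6 (since 6·6 = 36 = 5·7 + 1), so t ≡ 6·0 = 0 ≡ 0 (mod 7).
    Then x = 11 + 13·0 = 11, valid modulo lcm(13, 7) = 91: x ≡ 11 (mod 91).
  Combine with x ≡ 12 (mod 19); new modulus lcm = 1729.
    Write x = 11 + 91·t and substitute into x ≡ 12 (mod 19): 91·t ≡ 12 − 11 = 1 (mod 19).
    Reduce coefficients mod 19: 15·t ≡ 1 (mod 19).
    The inverse of 15 mod 19 is 14 (since 15·14 = 210 = 11·19 + 1), so t ≡ 14·1 = 14 ≡ 14 (mod 19).
    Then x = 11 + 91·14 = 1285, valid modulo lcm(91, 19) = 1729: x ≡ 1285 (mod 1729).
  Combine with x ≡ 2 (mod 16); new modulus lcm = 27664.
    Write x = 1285 + 1729·t and substitute into x ≡ 2 (mod 16): 1729·t ≡ 2 − 1285 = -1283 (mod 16).
    Reduce coefficients mod 16: 1·t ≡ 13 (mod 16).
    So t ≡ 13 (mod 16).
    Then x = 1285 + 1729·13 = 23762, valid modulo lcm(1729, 16) = 27664: x ≡ 23762 (mod 27664).
Verify against each original: 23762 mod 13 = 11, 23762 mod 7 = 4, 23762 mod 19 = 12, 23762 mod 16 = 2.

x ≡ 23762 (mod 27664).


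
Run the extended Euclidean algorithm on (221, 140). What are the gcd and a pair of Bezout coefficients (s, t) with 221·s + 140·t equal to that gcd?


Euclidean algorithm on (221, 140) — divide until remainder is 0:
  221 = 1 · 140 + 81
  140 = 1 · 81 + 59
  81 = 1 · 59 + 22
  59 = 2 · 22 + 15
  22 = 1 · 15 + 7
  15 = 2 · 7 + 1
  7 = 7 · 1 + 0
gcd(221, 140) = 1.
Track Bezout coefficients alongside the remainders: start with r₀ = 221 = a·1 + b·0 (s = 1, t = 0) and r₁ = 140 = a·0 + b·1 (s = 0, t = 1); each new remainder r_{k+1} = r_{k-1} − q_k·r_k inherits s_{k+1} = s_{k-1} − q_k·s_k, t_{k+1} = t_{k-1} − q_k·t_k, so r_k = a·s_k + b·t_k at every step:
  q = 1: r = 81, s = 1 − 1·0 = 1, t = 0 − 1·1 = -1  (check: 221·1 + 140·(-1) = 81)
  q = 1: r = 59, s = 0 − 1·1 = -1, t = 1 − 1·(-1) = 2  (check: 221·(-1) + 140·2 = 59)
  q = 1: r = 22, s = 1 − 1·(-1) = 2, t = -1 − 1·2 = -3  (check: 221·2 + 140·(-3) = 22)
  q = 2: r = 15, s = -1 − 2·2 = -5, t = 2 − 2·(-3) = 8  (check: 221·(-5) + 140·8 = 15)
  q = 1: r = 7, s = 2 − 1·(-5) = 7, t = -3 − 1·8 = -11  (check: 221·7 + 140·(-11) = 7)
  q = 2: r = 1, s = -5 − 2·7 = -19, t = 8 − 2·(-11) = 30  (check: 221·(-19) + 140·30 = 1)
The row with r = 1 (the gcd) gives the Bezout coefficients s = -19, t = 30.
Result: 221 · (-19) + 140 · (30) = 1.

gcd(221, 140) = 1; s = -19, t = 30 (check: 221·(-19) + 140·30 = 1).


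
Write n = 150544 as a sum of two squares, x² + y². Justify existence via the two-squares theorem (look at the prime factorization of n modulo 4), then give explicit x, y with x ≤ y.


Step 1: Factor n = 150544 = 2^4 · 97^2.
Step 2: Check the mod-4 condition on each prime factor: 2 = 2 (special); 97 ≡ 1 (mod 4), exponent 2.
All primes ≡ 3 (mod 4) appear to even exponent (or don't appear), so by the two-squares theorem n IS expressible as a sum of two squares.
Step 3: Build a representation. Group n = k² · m with k = 4 and m = 97 · 97 = 9409 (a product of primes ≡ 1 (mod 4)); a representation of m scales to one of n via (k·x)² + (k·y)² = k²(x² + y²). Each prime p ≡ 1 (mod 4) is itself a sum of two squares; find a² by testing p − a² for a perfect square:
  97: 97 − 1² = 96, 97 − 2² = 93, 97 − 3² = 88, 97 − 4² = 81 = 9² ⇒ 97 = 4² + 9².
  Combine using the Brahmagupta–Fibonacci identity (a² + b²)(c² + d²) = (ac − bd)² + (ad + bc)² = (ac + bd)² + (ad − bc)²:
  97 · 97 = 9409: from (4² + 9²)(4² + 9²), take (4·4 − 9·9, 4·9 + 9·4) = (16 − 81, 36 + 36) = (-65, 72); dropping signs (only squares matter) gives (65, 72); check 65² + 72² = 4225 + 5184 = 9409 ✓.
  Scale by k = 4: (4·65, 4·72) = (260, 288).
Step 4: Order so x ≤ y and verify: 260² + 288² = 67600 + 82944 = 150544 = n. ✓

n = 150544 = 260² + 288² (one valid representation with x ≤ y).


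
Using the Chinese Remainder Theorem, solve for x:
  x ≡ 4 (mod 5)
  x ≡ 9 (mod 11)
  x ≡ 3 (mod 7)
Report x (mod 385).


Moduli 5, 11, 7 are pairwise coprime; by CRT there is a unique solution modulo M = 5 · 11 · 7 = 385.
Solve pairwise, accumulating the modulus:
  Start with x ≡ 4 (mod 5).
  Combine with x ≡ 9 (mod 11): since gcd(5, 11) = 1, we get a unique residue mod 55.
    Write x = 4 + 5·t and substitute into x ≡ 9 (mod 11): 5·t ≡ 9 − 4 = 5 (mod 11).
    The inverse of 5 mod 11 is 9 (since 5·9 = 45 = 4·11 + 1), so t ≡ 9·5 = 45 ≡ 1 (mod 11).
    Then x = 4 + 5·1 = 9, valid modulo lcm(5, 11) = 55: x ≡ 9 (mod 55).
  Combine with x ≡ 3 (mod 7): since gcd(55, 7) = 1, we get a unique residue mod 385.
    Write x = 9 + 55·t and substitute into x ≡ 3 (mod 7): 55·t ≡ 3 − 9 = -6 (mod 7).
    Reduce coefficients mod 7: 6·t ≡ 1 (mod 7).
    The inverse of 6 mod 7 is 6 (since 6·6 = 36 = 5·7 + 1), so t ≡ 6·1 = 6 ≡ 6 (mod 7).
    Then x = 9 + 55·6 = 339, valid modulo lcm(55, 7) = 385: x ≡ 339 (mod 385).
Verify: 339 mod 5 = 4 ✓, 339 mod 11 = 9 ✓, 339 mod 7 = 3 ✓.

x ≡ 339 (mod 385).


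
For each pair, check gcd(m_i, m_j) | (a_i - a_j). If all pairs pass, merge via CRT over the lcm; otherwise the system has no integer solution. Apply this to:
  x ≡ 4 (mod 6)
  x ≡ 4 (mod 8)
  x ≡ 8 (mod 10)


Moduli 6, 8, 10 are not pairwise coprime, so CRT works modulo lcm(m_i) when all pairwise compatibility conditions hold.
Pairwise compatibility: gcd(m_i, m_j) must divide a_i - a_j for every pair.
Merge one congruence at a time:
  Start: x ≡ 4 (mod 6).
  Combine with x ≡ 4 (mod 8): gcd(6, 8) = 2; 4 - 4 = 0, which IS divisible by 2, so compatible.
    Write x = 4 + 6·t and substitute into x ≡ 4 (mod 8): 6·t ≡ 4 − 4 = 0 (mod 8).
    Divide the congruence (and modulus) by g = 2: 3·t ≡ 0 (mod 4).
    The inverse of 3 mod 4 is 3 (since 3·3 = 9 = 2·4 + 1), so t ≡ 3·0 = 0 ≡ 0 (mod 4).
    Then x = 4 + 6·0 = 4, valid modulo lcm(6, 8) = 24: x ≡ 4 (mod 24).
  Combine with x ≡ 8 (mod 10): gcd(24, 10) = 2; 8 - 4 = 4, which IS divisible by 2, so compatible.
    Write x = 4 + 24·t and substitute into x ≡ 8 (mod 10): 24·t ≡ 8 − 4 = 4 (mod 10).
    Divide the congruence (and modulus) by g = 2: 12·t ≡ 2 (mod 5).
    Reduce coefficients mod 5: 2·t ≡ 2 (mod 5).
    The inverse of 2 mod 5 is 3 (since 2·3 = 6 = 1·5 + 1), so t ≡ 3·2 = 6 ≡ 1 (mod 5).
    Then x = 4 + 24·1 = 28, valid modulo lcm(24, 10) = 120: x ≡ 28 (mod 120).
Verify: 28 mod 6 = 4, 28 mod 8 = 4, 28 mod 10 = 8.

x ≡ 28 (mod 120).


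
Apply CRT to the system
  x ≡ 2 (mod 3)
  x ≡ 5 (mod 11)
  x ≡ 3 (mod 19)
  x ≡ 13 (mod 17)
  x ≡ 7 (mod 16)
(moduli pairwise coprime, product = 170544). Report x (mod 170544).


Product of moduli M = 3 · 11 · 19 · 17 · 16 = 170544.
Merge one congruence at a time:
  Start: x ≡ 2 (mod 3).
  Combine with x ≡ 5 (mod 11); new modulus lcm = 33.
    Write x = 2 + 3·t and substitute into x ≡ 5 (mod 11): 3·t ≡ 5 − 2 = 3 (mod 11).
    The inverse of 3 mod 11 is 4 (since 3·4 = 12 = 1·11 + 1), so t ≡ 4·3 = 12 ≡ 1 (mod 11).
    Then x = 2 + 3·1 = 5, valid modulo lcm(3, 11) = 33: x ≡ 5 (mod 33).
  Combine with x ≡ 3 (mod 19); new modulus lcm = 627.
    Write x = 5 + 33·t and substitute into x ≡ 3 (mod 19): 33·t ≡ 3 − 5 = -2 (mod 19).
    Reduce coefficients mod 19: 14·t ≡ 17 (mod 19).
    The inverse of 14 mod 19 is 15 (since 14·15 = 210 = 11·19 + 1), so t ≡ 15·17 = 255 ≡ 8 (mod 19).
    Then x = 5 + 33·8 = 269, valid modulo lcm(33, 19) = 627: x ≡ 269 (mod 627).
  Combine with x ≡ 13 (mod 17); new modulus lcm = 10659.
    Write x = 269 + 627·t and substitute into x ≡ 13 (mod 17): 627·t ≡ 13 − 269 = -256 (mod 17).
    Reduce coefficients mod 17: 15·t ≡ 16 (mod 17).
    The inverse of 15 mod 17 is 8 (since 15·8 = 120 = 7·17 + 1), so t ≡ 8·16 = 128 ≡ 9 (mod 17).
    Then x = 269 + 627·9 = 5912, valid modulo lcm(627, 17) = 10659: x ≡ 5912 (mod 10659).
  Combine with x ≡ 7 (mod 16); new modulus lcm = 170544.
    Write x = 5912 + 10659·t and substitute into x ≡ 7 (mod 16): 10659·t ≡ 7 − 5912 = -5905 (mod 16).
    Reduce coefficients mod 16: 3·t ≡ 15 (mod 16).
    The inverse of 3 mod 16 is 11 (since 3·11 = 33 = 2·16 + 1), so t ≡ 11·15 = 165 ≡ 5 (mod 16).
    Then x = 5912 + 10659·5 = 59207, valid modulo lcm(10659, 16) = 170544: x ≡ 59207 (mod 170544).
Verify against each original: 59207 mod 3 = 2, 59207 mod 11 = 5, 59207 mod 19 = 3, 59207 mod 17 = 13, 59207 mod 16 = 7.

x ≡ 59207 (mod 170544).


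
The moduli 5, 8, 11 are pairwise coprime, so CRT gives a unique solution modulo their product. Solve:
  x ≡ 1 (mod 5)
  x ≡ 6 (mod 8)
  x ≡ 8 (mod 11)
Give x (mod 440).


Moduli 5, 8, 11 are pairwise coprime; by CRT there is a unique solution modulo M = 5 · 8 · 11 = 440.
Solve pairwise, accumulating the modulus:
  Start with x ≡ 1 (mod 5).
  Combine with x ≡ 6 (mod 8): since gcd(5, 8) = 1, we get a unique residue mod 40.
    Write x = 1 + 5·t and substitute into x ≡ 6 (mod 8): 5·t ≡ 6 − 1 = 5 (mod 8).
    The inverse of 5 mod 8 is 5 (since 5·5 = 25 = 3·8 + 1), so t ≡ 5·5 = 25 ≡ 1 (mod 8).
    Then x = 1 + 5·1 = 6, valid modulo lcm(5, 8) = 40: x ≡ 6 (mod 40).
  Combine with x ≡ 8 (mod 11): since gcd(40, 11) = 1, we get a unique residue mod 440.
    Write x = 6 + 40·t and substitute into x ≡ 8 (mod 11): 40·t ≡ 8 − 6 = 2 (mod 11).
    Reduce coefficients mod 11: 7·t ≡ 2 (mod 11).
    The inverse of 7 mod 11 is 8 (since 7·8 = 56 = 5·11 + 1), so t ≡ 8·2 = 16 ≡ 5 (mod 11).
    Then x = 6 + 40·5 = 206, valid modulo lcm(40, 11) = 440: x ≡ 206 (mod 440).
Verify: 206 mod 5 = 1 ✓, 206 mod 8 = 6 ✓, 206 mod 11 = 8 ✓.

x ≡ 206 (mod 440).


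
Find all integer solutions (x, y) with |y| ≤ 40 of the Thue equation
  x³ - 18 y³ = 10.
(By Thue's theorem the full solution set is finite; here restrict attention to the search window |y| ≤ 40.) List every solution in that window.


The equation is x³ - 18y³ = 10. For fixed y, x³ = 18·y³ + 10, so a solution requires the RHS to be a perfect cube.
Strategy: iterate y from -40 to 40, compute RHS = 18·y³ + 10, and check whether it is a (positive or negative) perfect cube.
Check small values of y:
  y = 0: RHS = 10 is not a perfect cube.
  y = 1: RHS = 28 is not a perfect cube.
  y = -1: RHS = -8 = (-2)³ ⇒ x = -2 works.
  y = 2: RHS = 154 is not a perfect cube.
  y = -2: RHS = -134 is not a perfect cube.
  y = 3: RHS = 496 is not a perfect cube.
  y = -3: RHS = -476 is not a perfect cube.
Continuing the search up to |y| = 40 finds no further solutions beyond those listed.
Collected solutions: (-2, -1).

Solutions (with |y| ≤ 40): (-2, -1).


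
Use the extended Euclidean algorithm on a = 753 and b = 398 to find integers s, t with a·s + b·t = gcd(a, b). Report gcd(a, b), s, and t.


Euclidean algorithm on (753, 398) — divide until remainder is 0:
  753 = 1 · 398 + 355
  398 = 1 · 355 + 43
  355 = 8 · 43 + 11
  43 = 3 · 11 + 10
  11 = 1 · 10 + 1
  10 = 10 · 1 + 0
gcd(753, 398) = 1.
Track Bezout coefficients alongside the remainders: start with r₀ = 753 = a·1 + b·0 (s = 1, t = 0) and r₁ = 398 = a·0 + b·1 (s = 0, t = 1); each new remainder r_{k+1} = r_{k-1} − q_k·r_k inherits s_{k+1} = s_{k-1} − q_k·s_k, t_{k+1} = t_{k-1} − q_k·t_k, so r_k = a·s_k + b·t_k at every step:
  q = 1: r = 355, s = 1 − 1·0 = 1, t = 0 − 1·1 = -1  (check: 753·1 + 398·(-1) = 355)
  q = 1: r = 43, s = 0 − 1·1 = -1, t = 1 − 1·(-1) = 2  (check: 753·(-1) + 398·2 = 43)
  q = 8: r = 11, s = 1 − 8·(-1) = 9, t = -1 − 8·2 = -17  (check: 753·9 + 398·(-17) = 11)
  q = 3: r = 10, s = -1 − 3·9 = -28, t = 2 − 3·(-17) = 53  (check: 753·(-28) + 398·53 = 10)
  q = 1: r = 1, s = 9 − 1·(-28) = 37, t = -17 − 1·53 = -70  (check: 753·37 + 398·(-70) = 1)
The row with r = 1 (the gcd) gives the Bezout coefficients s = 37, t = -70.
Result: 753 · (37) + 398 · (-70) = 1.

gcd(753, 398) = 1; s = 37, t = -70 (check: 753·37 + 398·(-70) = 1).


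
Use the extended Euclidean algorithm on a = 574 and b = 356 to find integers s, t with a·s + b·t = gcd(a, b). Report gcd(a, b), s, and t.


Euclidean algorithm on (574, 356) — divide until remainder is 0:
  574 = 1 · 356 + 218
  356 = 1 · 218 + 138
  218 = 1 · 138 + 80
  138 = 1 · 80 + 58
  80 = 1 · 58 + 22
  58 = 2 · 22 + 14
  22 = 1 · 14 + 8
  14 = 1 · 8 + 6
  8 = 1 · 6 + 2
  6 = 3 · 2 + 0
gcd(574, 356) = 2.
Track Bezout coefficients alongside the remainders: start with r₀ = 574 = a·1 + b·0 (s = 1, t = 0) and r₁ = 356 = a·0 + b·1 (s = 0, t = 1); each new remainder r_{k+1} = r_{k-1} − q_k·r_k inherits s_{k+1} = s_{k-1} − q_k·s_k, t_{k+1} = t_{k-1} − q_k·t_k, so r_k = a·s_k + b·t_k at every step:
  q = 1: r = 218, s = 1 − 1·0 = 1, t = 0 − 1·1 = -1  (check: 574·1 + 356·(-1) = 218)
  q = 1: r = 138, s = 0 − 1·1 = -1, t = 1 − 1·(-1) = 2  (check: 574·(-1) + 356·2 = 138)
  q = 1: r = 80, s = 1 − 1·(-1) = 2, t = -1 − 1·2 = -3  (check: 574·2 + 356·(-3) = 80)
  q = 1: r = 58, s = -1 − 1·2 = -3, t = 2 − 1·(-3) = 5  (check: 574·(-3) + 356·5 = 58)
  q = 1: r = 22, s = 2 − 1·(-3) = 5, t = -3 − 1·5 = -8  (check: 574·5 + 356·(-8) = 22)
  q = 2: r = 14, s = -3 − 2·5 = -13, t = 5 − 2·(-8) = 21  (check: 574·(-13) + 356·21 = 14)
  q = 1: r = 8, s = 5 − 1·(-13) = 18, t = -8 − 1·21 = -29  (check: 574·18 + 356·(-29) = 8)
  q = 1: r = 6, s = -13 − 1·18 = -31, t = 21 − 1·(-29) = 50  (check: 574·(-31) + 356·50 = 6)
  q = 1: r = 2, s = 18 − 1·(-31) = 49, t = -29 − 1·50 = -79  (check: 574·49 + 356·(-79) = 2)
The row with r = 2 (the gcd) gives the Bezout coefficients s = 49, t = -79.
Result: 574 · (49) + 356 · (-79) = 2.

gcd(574, 356) = 2; s = 49, t = -79 (check: 574·49 + 356·(-79) = 2).


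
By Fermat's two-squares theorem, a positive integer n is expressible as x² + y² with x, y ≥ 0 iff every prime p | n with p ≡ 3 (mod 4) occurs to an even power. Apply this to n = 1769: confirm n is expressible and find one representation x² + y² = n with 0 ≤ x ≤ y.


Step 1: Factor n = 1769 = 29 · 61.
Step 2: Check the mod-4 condition on each prime factor: 29 ≡ 1 (mod 4), exponent 1; 61 ≡ 1 (mod 4), exponent 1.
All primes ≡ 3 (mod 4) appear to even exponent (or don't appear), so by the two-squares theorem n IS expressible as a sum of two squares.
Step 3: Build a representation. Here n = 29 · 61 is a product of primes ≡ 1 (mod 4). Each prime p ≡ 1 (mod 4) is itself a sum of two squares; find a² by testing p − a² for a perfect square:
  29: 29 − 1² = 28, 29 − 2² = 25 = 5² ⇒ 29 = 2² + 5².
  61: 61 − 1² = 60, 61 − 2² = 57, 61 − 3² = 52, 61 − 4² = 45, 61 − 5² = 36 = 6² ⇒ 61 = 5² + 6².
  Combine using the Brahmagupta–Fibonacci identity (a² + b²)(c² + d²) = (ac − bd)² + (ad + bc)² = (ac + bd)² + (ad − bc)²:
  29 · 61 = 1769: from (2² + 5²)(5² + 6²), take (2·5 − 5·6, 2·6 + 5·5) = (10 − 30, 12 + 25) = (-20, 37); dropping signs (only squares matter) gives (20, 37); check 20² + 37² = 400 + 1369 = 1769 ✓.
Step 4: Order so x ≤ y and verify: 20² + 37² = 400 + 1369 = 1769 = n. ✓

n = 1769 = 20² + 37² (one valid representation with x ≤ y).


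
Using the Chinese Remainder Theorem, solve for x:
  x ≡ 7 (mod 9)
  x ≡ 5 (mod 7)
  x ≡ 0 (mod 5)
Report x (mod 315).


Moduli 9, 7, 5 are pairwise coprime; by CRT there is a unique solution modulo M = 9 · 7 · 5 = 315.
Solve pairwise, accumulating the modulus:
  Start with x ≡ 7 (mod 9).
  Combine with x ≡ 5 (mod 7): since gcd(9, 7) = 1, we get a unique residue mod 63.
    Write x = 7 + 9·t and substitute into x ≡ 5 (mod 7): 9·t ≡ 5 − 7 = -2 (mod 7).
    Reduce coefficients mod 7: 2·t ≡ 5 (mod 7).
    The inverse of 2 mod 7 is 4 (since 2·4 = 8 = 1·7 + 1), so t ≡ 4·5 = 20 ≡ 6 (mod 7).
    Then x = 7 + 9·6 = 61, valid modulo lcm(9, 7) = 63: x ≡ 61 (mod 63).
  Combine with x ≡ 0 (mod 5): since gcd(63, 5) = 1, we get a unique residue mod 315.
    Write x = 61 + 63·t and substitute into x ≡ 0 (mod 5): 63·t ≡ 0 − 61 = -61 (mod 5).
    Reduce coefficients mod 5: 3·t ≡ 4 (mod 5).
    The inverse of 3 mod 5 is 2 (since 3·2 = 6 = 1·5 + 1), so t ≡ 2·4 = 8 ≡ 3 (mod 5).
    Then x = 61 + 63·3 = 250, valid modulo lcm(63, 5) = 315: x ≡ 250 (mod 315).
Verify: 250 mod 9 = 7 ✓, 250 mod 7 = 5 ✓, 250 mod 5 = 0 ✓.

x ≡ 250 (mod 315).


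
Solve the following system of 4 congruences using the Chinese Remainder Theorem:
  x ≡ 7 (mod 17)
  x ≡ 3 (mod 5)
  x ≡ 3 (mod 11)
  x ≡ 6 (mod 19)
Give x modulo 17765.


Product of moduli M = 17 · 5 · 11 · 19 = 17765.
Merge one congruence at a time:
  Start: x ≡ 7 (mod 17).
  Combine with x ≡ 3 (mod 5); new modulus lcm = 85.
    Write x = 7 + 17·t and substitute into x ≡ 3 (mod 5): 17·t ≡ 3 − 7 = -4 (mod 5).
    Reduce coefficients mod 5: 2·t ≡ 1 (mod 5).
    The inverse of 2 mod 5 is 3 (since 2·3 = 6 = 1·5 + 1), so t ≡ 3·1 = 3 ≡ 3 (mod 5).
    Then x = 7 + 17·3 = 58, valid modulo lcm(17, 5) = 85: x ≡ 58 (mod 85).
  Combine with x ≡ 3 (mod 11); new modulus lcm = 935.
    Write x = 58 + 85·t and substitute into x ≡ 3 (mod 11): 85·t ≡ 3 − 58 = -55 (mod 11).
    Reduce coefficients mod 11: 8·t ≡ 0 (mod 11).
    The inverse of 8 mod 11 is 7 (since 8·7 = 56 = 5·11 + 1), so t ≡ 7·0 = 0 ≡ 0 (mod 11).
    Then x = 58 + 85·0 = 58, valid modulo lcm(85, 11) = 935: x ≡ 58 (mod 935).
  Combine with x ≡ 6 (mod 19); new modulus lcm = 17765.
    Write x = 58 + 935·t and substitute into x ≡ 6 (mod 19): 935·t ≡ 6 − 58 = -52 (mod 19).
    Reduce coefficients mod 19: 4·t ≡ 5 (mod 19).
    The inverse of 4 mod 19 is 5 (since 4·5 = 20 = 1·19 + 1), so t ≡ 5·5 = 25 ≡ 6 (mod 19).
    Then x = 58 + 935·6 = 5668, valid modulo lcm(935, 19) = 17765: x ≡ 5668 (mod 17765).
Verify against each original: 5668 mod 17 = 7, 5668 mod 5 = 3, 5668 mod 11 = 3, 5668 mod 19 = 6.

x ≡ 5668 (mod 17765).


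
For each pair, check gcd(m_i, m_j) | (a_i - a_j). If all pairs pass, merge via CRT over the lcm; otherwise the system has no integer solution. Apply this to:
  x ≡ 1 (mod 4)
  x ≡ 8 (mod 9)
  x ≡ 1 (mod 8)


Moduli 4, 9, 8 are not pairwise coprime, so CRT works modulo lcm(m_i) when all pairwise compatibility conditions hold.
Pairwise compatibility: gcd(m_i, m_j) must divide a_i - a_j for every pair.
Merge one congruence at a time:
  Start: x ≡ 1 (mod 4).
  Combine with x ≡ 8 (mod 9): gcd(4, 9) = 1; 8 - 1 = 7, which IS divisible by 1, so compatible.
    Write x = 1 + 4·t and substitute into x ≡ 8 (mod 9): 4·t ≡ 8 − 1 = 7 (mod 9).
    The inverse of 4 mod 9 is 7 (since 4·7 = 28 = 3·9 + 1), so t ≡ 7·7 = 49 ≡ 4 (mod 9).
    Then x = 1 + 4·4 = 17, valid modulo lcm(4, 9) = 36: x ≡ 17 (mod 36).
  Combine with x ≡ 1 (mod 8): gcd(36, 8) = 4; 1 - 17 = -16, which IS divisible by 4, so compatible.
    Write x = 17 + 36·t and substitute into x ≡ 1 (mod 8): 36·t ≡ 1 − 17 = -16 (mod 8).
    Divide the congruence (and modulus) by g = 4: 9·t ≡ -4 (mod 2).
    Reduce coefficients mod 2: 1·t ≡ 0 (mod 2).
    So t ≡ 0 (mod 2).
    Then x = 17 + 36·0 = 17, valid modulo lcm(36, 8) = 72: x ≡ 17 (mod 72).
Verify: 17 mod 4 = 1, 17 mod 9 = 8, 17 mod 8 = 1.

x ≡ 17 (mod 72).


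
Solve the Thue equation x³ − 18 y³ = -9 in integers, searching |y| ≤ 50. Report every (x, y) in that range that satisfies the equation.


The equation is x³ - 18y³ = -9. For fixed y, x³ = 18·y³ − 9, so a solution requires the RHS to be a perfect cube.
Strategy: iterate y from -50 to 50, compute RHS = 18·y³ − 9, and check whether it is a (positive or negative) perfect cube.
Check small values of y:
  y = 0: RHS = -9 is not a perfect cube.
  y = 1: RHS = 9 is not a perfect cube.
  y = -1: RHS = -27 = (-3)³ ⇒ x = -3 works.
  y = 2: RHS = 135 is not a perfect cube.
  y = -2: RHS = -153 is not a perfect cube.
  y = 3: RHS = 477 is not a perfect cube.
  y = -3: RHS = -495 is not a perfect cube.
Continuing the search up to |y| = 50 finds no further solutions beyond those listed.
Collected solutions: (-3, -1).

Solutions (with |y| ≤ 50): (-3, -1).


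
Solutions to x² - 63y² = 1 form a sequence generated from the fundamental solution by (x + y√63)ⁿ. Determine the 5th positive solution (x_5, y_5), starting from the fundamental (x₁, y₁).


Step 1: Find the fundamental solution (x₁, y₁) of x² - 63y² = 1.
  Expand √63 as a continued fraction. a₀ = ⌊√63⌋ = 7; iterate m_{k+1} = d_k·a_k − m_k, d_{k+1} = (63 − m_{k+1}²)/d_k, a_{k+1} = ⌊(a₀ + m_{k+1})/d_{k+1}⌋ (starting m₀ = 0, d₀ = 1), with convergents p_k = a_k·p_{k-1} + p_{k-2}, q_k = a_k·q_{k-1} + q_{k-2} (p₋₁ = 1, q₋₁ = 0):
  k = 0: a₀ = 7; p₀/q₀ = 7/1; p₀² − 63·q₀² = 49 − 63 = -14.
  k = 1: m = 7, d = 14, a = ⌊(7 + 7)/14⌋ = 1; p/q = (1·7 + 1)/(1·1 + 0) = 8/1; p² − 63·q² = 64 − 63 = 1.
  The first convergent with p² − 63·q² = 1 gives the fundamental solution (x₁, y₁) = (8, 1).
Step 2: Apply the recurrence (x_{n+1}, y_{n+1}) = (x₁x_n + 63y₁y_n, x₁y_n + y₁x_n) repeatedly.
  From (x_1, y_1) = (8, 1): x_2 = 8·8 + 63·1·1 = 127; y_2 = 8·1 + 1·8 = 16.
  From (x_2, y_2) = (127, 16): x_3 = 8·127 + 63·1·16 = 2024; y_3 = 8·16 + 1·127 = 255.
  From (x_3, y_3) = (2024, 255): x_4 = 8·2024 + 63·1·255 = 32257; y_4 = 8·255 + 1·2024 = 4064.
  From (x_4, y_4) = (32257, 4064): x_5 = 8·32257 + 63·1·4064 = 514088; y_5 = 8·4064 + 1·32257 = 64769.
Step 3: Verify x_5² - 63·y_5² = 264286471744 - 264286471743 = 1 (should be 1). ✓

(x_1, y_1) = (8, 1); (x_5, y_5) = (514088, 64769).


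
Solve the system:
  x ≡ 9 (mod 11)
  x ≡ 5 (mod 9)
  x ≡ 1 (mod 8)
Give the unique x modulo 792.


Moduli 11, 9, 8 are pairwise coprime; by CRT there is a unique solution modulo M = 11 · 9 · 8 = 792.
Solve pairwise, accumulating the modulus:
  Start with x ≡ 9 (mod 11).
  Combine with x ≡ 5 (mod 9): since gcd(11, 9) = 1, we get a unique residue mod 99.
    Write x = 9 + 11·t and substitute into x ≡ 5 (mod 9): 11·t ≡ 5 − 9 = -4 (mod 9).
    Reduce coefficients mod 9: 2·t ≡ 5 (mod 9).
    The inverse of 2 mod 9 is 5 (since 2·5 = 10 = 1·9 + 1), so t ≡ 5·5 = 25 ≡ 7 (mod 9).
    Then x = 9 + 11·7 = 86, valid modulo lcm(11, 9) = 99: x ≡ 86 (mod 99).
  Combine with x ≡ 1 (mod 8): since gcd(99, 8) = 1, we get a unique residue mod 792.
    Write x = 86 + 99·t and substitute into x ≡ 1 (mod 8): 99·t ≡ 1 − 86 = -85 (mod 8).
    Reduce coefficients mod 8: 3·t ≡ 3 (mod 8).
    The inverse of 3 mod 8 is 3 (since 3·3 = 9 = 1·8 + 1), so t ≡ 3·3 = 9 ≡ 1 (mod 8).
    Then x = 86 + 99·1 = 185, valid modulo lcm(99, 8) = 792: x ≡ 185 (mod 792).
Verify: 185 mod 11 = 9 ✓, 185 mod 9 = 5 ✓, 185 mod 8 = 1 ✓.

x ≡ 185 (mod 792).


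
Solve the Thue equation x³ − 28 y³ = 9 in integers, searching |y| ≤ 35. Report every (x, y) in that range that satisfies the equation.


The equation is x³ - 28y³ = 9. For fixed y, x³ = 28·y³ + 9, so a solution requires the RHS to be a perfect cube.
Strategy: iterate y from -35 to 35, compute RHS = 28·y³ + 9, and check whether it is a (positive or negative) perfect cube.
Check small values of y:
  y = 0: RHS = 9 is not a perfect cube.
  y = 1: RHS = 37 is not a perfect cube.
  y = -1: RHS = -19 is not a perfect cube.
  y = 2: RHS = 233 is not a perfect cube.
  y = -2: RHS = -215 is not a perfect cube.
  y = 3: RHS = 765 is not a perfect cube.
  y = -3: RHS = -747 is not a perfect cube.
Continuing the search up to |y| = 35 finds no solutions either.
No (x, y) in the scanned range satisfies the equation.

No integer solutions with |y| ≤ 35.


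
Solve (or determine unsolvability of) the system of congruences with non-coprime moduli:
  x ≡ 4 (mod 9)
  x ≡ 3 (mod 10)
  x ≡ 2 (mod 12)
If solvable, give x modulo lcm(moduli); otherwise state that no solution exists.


Moduli 9, 10, 12 are not pairwise coprime, so CRT works modulo lcm(m_i) when all pairwise compatibility conditions hold.
Pairwise compatibility: gcd(m_i, m_j) must divide a_i - a_j for every pair.
Merge one congruence at a time:
  Start: x ≡ 4 (mod 9).
  Combine with x ≡ 3 (mod 10): gcd(9, 10) = 1; 3 - 4 = -1, which IS divisible by 1, so compatible.
    Write x = 4 + 9·t and substitute into x ≡ 3 (mod 10): 9·t ≡ 3 − 4 = -1 (mod 10).
    Reduce coefficients mod 10: 9·t ≡ 9 (mod 10).
    The inverse of 9 mod 10 is 9 (since 9·9 = 81 = 8·10 + 1), so t ≡ 9·9 = 81 ≡ 1 (mod 10).
    Then x = 4 + 9·1 = 13, valid modulo lcm(9, 10) = 90: x ≡ 13 (mod 90).
  Combine with x ≡ 2 (mod 12): gcd(90, 12) = 6, and 2 - 13 = -11 is NOT divisible by 6.
    ⇒ system is inconsistent (no integer solution).

No solution (the system is inconsistent).


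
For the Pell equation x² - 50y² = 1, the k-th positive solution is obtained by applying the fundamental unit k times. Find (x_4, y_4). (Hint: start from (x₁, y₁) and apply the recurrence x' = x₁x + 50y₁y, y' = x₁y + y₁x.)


Step 1: Find the fundamental solution (x₁, y₁) of x² - 50y² = 1.
  Expand √50 as a continued fraction. a₀ = ⌊√50⌋ = 7; iterate m_{k+1} = d_k·a_k − m_k, d_{k+1} = (50 − m_{k+1}²)/d_k, a_{k+1} = ⌊(a₀ + m_{k+1})/d_{k+1}⌋ (starting m₀ = 0, d₀ = 1), with convergents p_k = a_k·p_{k-1} + p_{k-2}, q_k = a_k·q_{k-1} + q_{k-2} (p₋₁ = 1, q₋₁ = 0):
  k = 0: a₀ = 7; p₀/q₀ = 7/1; p₀² − 50·q₀² = 49 − 50 = -1.
  k = 1: m = 7, d = 1, a = ⌊(7 + 7)/1⌋ = 14; p/q = (14·7 + 1)/(14·1 + 0) = 99/14; p² − 50·q² = 9801 − 9800 = 1.
  The first convergent with p² − 50·q² = 1 gives the fundamental solution (x₁, y₁) = (99, 14).
Step 2: Apply the recurrence (x_{n+1}, y_{n+1}) = (x₁x_n + 50y₁y_n, x₁y_n + y₁x_n) repeatedly.
  From (x_1, y_1) = (99, 14): x_2 = 99·99 + 50·14·14 = 19601; y_2 = 99·14 + 14·99 = 2772.
  From (x_2, y_2) = (19601, 2772): x_3 = 99·19601 + 50·14·2772 = 3880899; y_3 = 99·2772 + 14·19601 = 548842.
  From (x_3, y_3) = (3880899, 548842): x_4 = 99·3880899 + 50·14·548842 = 768398401; y_4 = 99·548842 + 14·3880899 = 108667944.
Step 3: Verify x_4² - 50·y_4² = 590436102659356801 - 590436102659356800 = 1 (should be 1). ✓

(x_1, y_1) = (99, 14); (x_4, y_4) = (768398401, 108667944).


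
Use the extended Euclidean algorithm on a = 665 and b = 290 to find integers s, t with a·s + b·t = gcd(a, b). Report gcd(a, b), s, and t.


Euclidean algorithm on (665, 290) — divide until remainder is 0:
  665 = 2 · 290 + 85
  290 = 3 · 85 + 35
  85 = 2 · 35 + 15
  35 = 2 · 15 + 5
  15 = 3 · 5 + 0
gcd(665, 290) = 5.
Track Bezout coefficients alongside the remainders: start with r₀ = 665 = a·1 + b·0 (s = 1, t = 0) and r₁ = 290 = a·0 + b·1 (s = 0, t = 1); each new remainder r_{k+1} = r_{k-1} − q_k·r_k inherits s_{k+1} = s_{k-1} − q_k·s_k, t_{k+1} = t_{k-1} − q_k·t_k, so r_k = a·s_k + b·t_k at every step:
  q = 2: r = 85, s = 1 − 2·0 = 1, t = 0 − 2·1 = -2  (check: 665·1 + 290·(-2) = 85)
  q = 3: r = 35, s = 0 − 3·1 = -3, t = 1 − 3·(-2) = 7  (check: 665·(-3) + 290·7 = 35)
  q = 2: r = 15, s = 1 − 2·(-3) = 7, t = -2 − 2·7 = -16  (check: 665·7 + 290·(-16) = 15)
  q = 2: r = 5, s = -3 − 2·7 = -17, t = 7 − 2·(-16) = 39  (check: 665·(-17) + 290·39 = 5)
The row with r = 5 (the gcd) gives the Bezout coefficients s = -17, t = 39.
Result: 665 · (-17) + 290 · (39) = 5.

gcd(665, 290) = 5; s = -17, t = 39 (check: 665·(-17) + 290·39 = 5).


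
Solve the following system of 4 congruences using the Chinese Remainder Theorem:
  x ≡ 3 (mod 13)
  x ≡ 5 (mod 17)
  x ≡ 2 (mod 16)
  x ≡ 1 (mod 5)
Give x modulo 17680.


Product of moduli M = 13 · 17 · 16 · 5 = 17680.
Merge one congruence at a time:
  Start: x ≡ 3 (mod 13).
  Combine with x ≡ 5 (mod 17); new modulus lcm = 221.
    Write x = 3 + 13·t and substitute into x ≡ 5 (mod 17): 13·t ≡ 5 − 3 = 2 (mod 17).
    The inverse of 13 mod 17 is 4 (since 13·4 = 52 = 3·17 + 1), so t ≡ 4·2 = 8 ≡ 8 (mod 17).
    Then x = 3 + 13·8 = 107, valid modulo lcm(13, 17) = 221: x ≡ 107 (mod 221).
  Combine with x ≡ 2 (mod 16); new modulus lcm = 3536.
    Write x = 107 + 221·t and substitute into x ≡ 2 (mod 16): 221·t ≡ 2 − 107 = -105 (mod 16).
    Reduce coefficients mod 16: 13·t ≡ 7 (mod 16).
    The inverse of 13 mod 16 is 5 (since 13·5 = 65 = 4·16 + 1), so t ≡ 5·7 = 35 ≡ 3 (mod 16).
    Then x = 107 + 221·3 = 770, valid modulo lcm(221, 16) = 3536: x ≡ 770 (mod 3536).
  Combine with x ≡ 1 (mod 5); new modulus lcm = 17680.
    Write x = 770 + 3536·t and substitute into x ≡ 1 (mod 5): 3536·t ≡ 1 − 770 = -769 (mod 5).
    Reduce coefficients mod 5: 1·t ≡ 1 (mod 5).
    So t ≡ 1 (mod 5).
    Then x = 770 + 3536·1 = 4306, valid modulo lcm(3536, 5) = 17680: x ≡ 4306 (mod 17680).
Verify against each original: 4306 mod 13 = 3, 4306 mod 17 = 5, 4306 mod 16 = 2, 4306 mod 5 = 1.

x ≡ 4306 (mod 17680).


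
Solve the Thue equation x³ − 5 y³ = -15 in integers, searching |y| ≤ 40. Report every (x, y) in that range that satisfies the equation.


The equation is x³ - 5y³ = -15. For fixed y, x³ = 5·y³ − 15, so a solution requires the RHS to be a perfect cube.
Strategy: iterate y from -40 to 40, compute RHS = 5·y³ − 15, and check whether it is a (positive or negative) perfect cube.
Check small values of y:
  y = 0: RHS = -15 is not a perfect cube.
  y = 1: RHS = -10 is not a perfect cube.
  y = -1: RHS = -20 is not a perfect cube.
  y = 2: RHS = 25 is not a perfect cube.
  y = -2: RHS = -55 is not a perfect cube.
  y = 3: RHS = 120 is not a perfect cube.
  y = -3: RHS = -150 is not a perfect cube.
Continuing the search up to |y| = 40 finds no solutions either.
No (x, y) in the scanned range satisfies the equation.

No integer solutions with |y| ≤ 40.
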